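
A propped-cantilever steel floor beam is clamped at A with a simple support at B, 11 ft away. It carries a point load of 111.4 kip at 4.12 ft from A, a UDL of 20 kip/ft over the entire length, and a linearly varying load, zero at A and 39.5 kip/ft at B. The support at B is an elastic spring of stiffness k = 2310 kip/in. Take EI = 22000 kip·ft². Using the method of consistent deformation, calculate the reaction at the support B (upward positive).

R_B = 222.1 kip

Release the roller at B. Primary structure: cantilever fixed at A.
Free-end deflection of the primary structure under the applied loading (downward +):
  point load 111.4 at a = 4.12: Pa²(3L − a)/(6EI) = 9102/EI
  UDL 20: wL⁴/(8EI) = 36602/EI
  triangular load, peak 39.5 at the free end: 11w₀L⁴/(120EI) = 53013/EI
  δ_0 = 98717/EI
Flexibility coefficient — unit upward force at B: δ_{BB} = L³/(3EI) = 443.7/EI.
With EI = 22000 kip·ft²: δ_0 = 4.4871 ft and δ_{BB} = 0.020167 ft/kip.
Compatibility — the spring shortens by R_B/k under the reaction it provides: δ_0 − R_B·δ_{BB} = R_B/k. With 1/k = 1/(2310×12) ft/kip = 0.000036 ft/kip, R_B = δ_0 / (δ_{BB} + 1/k) = 4.4871 / (0.020167 + 0.000036) = 222.1 kip.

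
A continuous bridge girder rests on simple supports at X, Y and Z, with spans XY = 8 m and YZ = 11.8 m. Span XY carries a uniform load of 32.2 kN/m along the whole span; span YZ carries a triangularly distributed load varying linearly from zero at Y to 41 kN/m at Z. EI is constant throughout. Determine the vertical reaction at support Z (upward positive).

R_Z = 135.6 kN

Insert a hinge at Y; M_Y is the redundant, and each span becomes simply supported.
End slopes at the hinge Y, treating each span as simply supported:
  span XY: UDL 32.2: wL³/(24EI) = 686.9/EI
  span YZ: triangular load, peak 41: 7w₀L³/(360EI) = 1310/EI
  relative rotation θ_0 = (686.9 + 1310)/EI = 1997/EI
A unit hogging moment at Y produces rotation L₁/(3EI) + L₂/(3EI) = 6.6/EI.
Slope continuity at Y: θ_0 = M_Y·6.6/EI, so M_Y = 1997/6.6 = 302.5 kN·m (hogging).
Span YZ, ΣM about Z: R_Y^{YZ}·11.8 = 951.5 + 302.5, so R_Y^{YZ} = 106.3 kN and R_Z = 241.9 − 106.3 = 135.6 kN.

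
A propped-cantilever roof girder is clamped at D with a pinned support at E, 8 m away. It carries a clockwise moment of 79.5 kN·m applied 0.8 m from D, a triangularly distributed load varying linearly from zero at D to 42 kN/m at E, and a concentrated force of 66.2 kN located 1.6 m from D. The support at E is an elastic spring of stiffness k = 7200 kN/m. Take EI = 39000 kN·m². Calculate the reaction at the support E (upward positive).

R_E = 95.9 kN

Choose R_E as the redundant. The primary structure is the cantilever fixed at D.
Downward deflection at the released point E due to the loads:
  clockwise couple 79.5 at a = 0.8: M₀a(2L − a)/(2EI) = 483.4/EI
  triangular load, peak 42 at the free end: 11w₀L⁴/(120EI) = 15770/EI
  point load 66.2 at a = 1.6: Pa²(3L − a)/(6EI) = 632.7/EI
  δ_0 = 16886/EI
Tip deflection under a unit load at E: L³/(3EI) = 170.7/EI.
With EI = 39000 kN·m²: δ_0 = 0.43297 m and δ_{EE} = 0.004376 m/kN.
Compatibility — the spring shortens by R_E/k under the reaction it provides: δ_0 − R_E·δ_{EE} = R_E/k. With 1/k = 0.000139 m/kN, R_E = δ_0 / (δ_{EE} + 1/k) = 0.43297 / (0.004376 + 0.000139) = 95.9 kN.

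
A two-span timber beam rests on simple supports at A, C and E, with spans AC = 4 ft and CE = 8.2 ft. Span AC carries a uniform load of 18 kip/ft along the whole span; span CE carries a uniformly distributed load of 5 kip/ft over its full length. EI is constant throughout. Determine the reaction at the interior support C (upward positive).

Take M_C as the redundant. Released structure: two simple spans AC and CE with a hinge at C.
Rotations at C on the released spans (each span's end-slope, ×1/EI):
  span AC: UDL 18: wL³/(24EI) = 48/EI
  span CE: UDL 5: wL³/(24EI) = 114.9/EI
  relative rotation θ_0 = (48 + 114.9)/EI = 162.9/EI
A unit hogging moment at C produces rotation L₁/(3EI) + L₂/(3EI) = 4.067/EI.
Compatibility: M_C·(L₁+L₂)/(3EI) = θ_0, giving M_C = 40.05 kip·ft (hogging).
Span AC, ΣM about A with M_C applied at C: R_C^{AC}·4 = 144 + 40.05, so R_C^{AC} = 46.01 kip and R_A = 72 − 46.01 = 25.99 kip.
Span CE, ΣM about E: R_C^{CE}·8.2 = 168.1 + 40.05, so R_C^{CE} = 25.38 kip and R_E = 41 − 25.38 = 15.62 kip.
R_C = 46.01 + 25.38 = 71.4 kip.

R_C = 71.4 kip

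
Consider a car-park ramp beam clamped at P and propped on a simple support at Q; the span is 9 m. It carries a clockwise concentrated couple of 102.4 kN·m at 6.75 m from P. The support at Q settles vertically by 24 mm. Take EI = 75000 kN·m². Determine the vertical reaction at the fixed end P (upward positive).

R_P = -8.593 kN

Take the reaction at Q as the redundant and release it; the primary structure is a cantilever fixed at P.
Free-end deflection of the primary structure under the applied loading (downward +):
  clockwise couple 102.4 at a = 6.75: M₀a(2L − a)/(2EI) = 3888/EI
Tip deflection under a unit load at Q: L³/(3EI) = 243/EI.
With EI = 75000 kN·m²: δ_0 = 0.05184 m and δ_{QQ} = 0.00324 m/kN.
Compatibility — the beam at Q must follow the support down by 0.024 m: δ_0 − R_Q·δ_{QQ} = 0.024, so R_Q = (0.05184 − 0.024)/0.00324 = 8.593 kN.
Vertical equilibrium: R_P = ΣP − R_Q = 0 − 8.593 = -8.593 kN.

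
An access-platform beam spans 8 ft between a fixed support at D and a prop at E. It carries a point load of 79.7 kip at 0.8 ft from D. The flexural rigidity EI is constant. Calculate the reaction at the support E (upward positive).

R_E = 1.156 kip

Remove the prop at E; the released (primary) structure is a cantilever built in at D.
Deflection at E on the released cantilever, summing each load's contribution:
  point load 79.7 at a = 0.8: Pa²(3L − a)/(6EI) = 197.2/EI
Flexibility coefficient — unit upward force at E: δ_{EE} = L³/(3EI) = 170.7/EI.
Compatibility at E: δ_0 − R_E·δ_{EE} = 0, so R_E = 197.2/170.7 = 1.156 kip.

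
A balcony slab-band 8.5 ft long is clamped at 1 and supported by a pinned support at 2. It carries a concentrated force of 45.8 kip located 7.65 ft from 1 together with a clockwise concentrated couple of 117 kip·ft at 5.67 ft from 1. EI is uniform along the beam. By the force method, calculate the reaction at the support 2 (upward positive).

R_2 = 57.31 kip

Take the reaction at 2 as the redundant and release it; the primary structure is a cantilever fixed at 1.
Deflection at 2 on the released cantilever, summing each load's contribution:
  point load 45.8 at a = 7.65: Pa²(3L − a)/(6EI) = 7974/EI
  clockwise couple 117 at a = 5.67: M₀a(2L − a)/(2EI) = 3758/EI
  δ_0 = 11732/EI
Flexibility coefficient — unit upward force at 2: δ_{22} = L³/(3EI) = 204.7/EI.
The prop prevents deflection at 2: R_2 = δ_0/δ_{22} = 11732/204.7 = 57.31 kip.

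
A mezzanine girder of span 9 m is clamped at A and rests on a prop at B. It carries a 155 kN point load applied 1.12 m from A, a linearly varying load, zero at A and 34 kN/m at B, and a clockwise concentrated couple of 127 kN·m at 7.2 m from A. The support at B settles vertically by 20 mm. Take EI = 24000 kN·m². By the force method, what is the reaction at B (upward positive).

R_B = 105.9 kN

Take the reaction at B as the redundant and release it; the primary structure is a cantilever fixed at A.
Deflection at B on the released cantilever, summing each load's contribution:
  point load 155 at a = 1.12: Pa²(3L − a)/(6EI) = 838.7/EI
  triangular load, peak 34 at the free end: 11w₀L⁴/(120EI) = 20448/EI
  clockwise couple 127 at a = 7.2: M₀a(2L − a)/(2EI) = 4938/EI
  δ_0 = 26225/EI
Tip deflection under a unit load at B: L³/(3EI) = 243/EI.
With EI = 24000 kN·m²: δ_0 = 1.0927 m and δ_{BB} = 0.010125 m/kN.
Compatibility — the beam at B must follow the support down by 0.02 m: δ_0 − R_B·δ_{BB} = 0.02, so R_B = (1.0927 − 0.02)/0.010125 = 105.9 kN.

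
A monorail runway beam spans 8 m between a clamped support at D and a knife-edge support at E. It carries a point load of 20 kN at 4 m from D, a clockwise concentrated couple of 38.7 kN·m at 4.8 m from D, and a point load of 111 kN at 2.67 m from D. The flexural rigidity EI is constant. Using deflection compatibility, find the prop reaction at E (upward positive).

Choose R_E as the redundant. The primary structure is the cantilever fixed at D.
Primary-structure tip deflection at E by superposition:
  point load 20 at a = 4: Pa²(3L − a)/(6EI) = 1067/EI
  clockwise couple 38.7 at a = 4.8: M₀a(2L − a)/(2EI) = 1040/EI
  point load 111 at a = 2.67: Pa²(3L − a)/(6EI) = 2813/EI
  δ_0 = 4920/EI
Flexibility coefficient — unit upward force at E: δ_{EE} = L³/(3EI) = 170.7/EI.
Compatibility at E: δ_0 − R_E·δ_{EE} = 0, so R_E = 4920/170.7 = 28.83 kN.

R_E = 28.83 kN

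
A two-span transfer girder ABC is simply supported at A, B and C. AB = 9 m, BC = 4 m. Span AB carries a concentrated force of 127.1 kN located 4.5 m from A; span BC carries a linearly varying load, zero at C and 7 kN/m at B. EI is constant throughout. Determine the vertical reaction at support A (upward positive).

Insert a hinge at B; M_B is the redundant, and each span becomes simply supported.
End slopes at the hinge B, treating each span as simply supported:
  span AB: point load 127.1 at a = 4.5: Pab(L + a)/(6LEI) = 643.4/EI
  span BC: triangular load, peak 7: w₀L³/(45EI) = 9.956/EI
  relative rotation θ_0 = (643.4 + 9.956)/EI = 653.4/EI
A unit hogging moment at B produces rotation L₁/(3EI) + L₂/(3EI) = 4.333/EI.
Compatibility: M_B·(L₁+L₂)/(3EI) = θ_0, giving M_B = 150.8 kN·m (hogging).
Span AB, ΣM about A with M_B applied at B: R_B^{AB}·9 = 572 + 150.8, so R_B^{AB} = 80.3 kN and R_A = 127.1 − 80.3 = 46.8 kN.

R_A = 46.8 kN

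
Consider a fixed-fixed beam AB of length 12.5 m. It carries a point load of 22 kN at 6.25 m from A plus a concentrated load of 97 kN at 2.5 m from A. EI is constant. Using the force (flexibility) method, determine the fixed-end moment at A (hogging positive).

Take the two fixed-end moments M_A, M_B as redundants; the released structure is the simple span AB.
End rotations of the released simple span under the applied load (×1/EI):
  at A: point load 22 at a = 6.25: Pab(L + b)/(6LEI) = 214.8/EI
  at B: point load 22 at a = 6.25: Pab(L + a)/(6LEI) = 214.8/EI
  at A: point load 97 at a = 2.5: Pab(L + b)/(6LEI) = 727.5/EI
  at B: point load 97 at a = 2.5: Pab(L + a)/(6LEI) = 485/EI
  θ_A0 = 942.3/EI,  θ_B0 = 699.8/EI
Flexibility coefficients: a unit moment at one end gives L/(3EI) there and L/(6EI) at the far end, so f₁₁ = f₂₂ = 4.167/EI and f₁₂ = f₂₁ = 2.083/EI.
Compatibility — zero rotation at each built-in end:
  4.167 M_A + 2.083 M_B = 942.3
  2.083 M_A + 4.167 M_B = 699.8
Solving the pair gives M_A = 189.6 kN·m and M_B = 73.17 kN·m (hogging).

M_A = 189.6 kN·m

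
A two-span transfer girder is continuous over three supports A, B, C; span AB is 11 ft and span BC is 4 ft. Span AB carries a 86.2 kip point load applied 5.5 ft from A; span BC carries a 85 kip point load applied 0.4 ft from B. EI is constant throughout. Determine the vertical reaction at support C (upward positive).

R_C = -26.03 kip

Insert a hinge at B; M_B is the redundant, and each span becomes simply supported.
Discontinuity in slope at B on the released structure — sum the simple-span end rotations:
  span AB: point load 86.2 at a = 5.5: Pab(L + a)/(6LEI) = 651.9/EI
  span BC: point load 85 at a = 0.4: Pab(L + b)/(6LEI) = 38.76/EI
  relative rotation θ_0 = (651.9 + 38.76)/EI = 690.6/EI
A unit hogging moment at B produces rotation L₁/(3EI) + L₂/(3EI) = 5/EI.
Compatibility: M_B·(L₁+L₂)/(3EI) = θ_0, giving M_B = 138.1 kip·ft (hogging).
Span BC, ΣM about C: R_B^{BC}·4 = 306 + 138.1, so R_B^{BC} = 111 kip and R_C = 85 − 111 = -26.03 kip.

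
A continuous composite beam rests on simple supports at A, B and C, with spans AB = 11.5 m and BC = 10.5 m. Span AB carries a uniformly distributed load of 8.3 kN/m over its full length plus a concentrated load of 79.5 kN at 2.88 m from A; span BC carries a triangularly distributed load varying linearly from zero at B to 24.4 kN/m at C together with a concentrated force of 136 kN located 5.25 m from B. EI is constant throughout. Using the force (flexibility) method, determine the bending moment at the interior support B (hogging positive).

Release continuity at B by inserting a hinge; the redundant is the internal moment M_B. The primary structure is two simply-supported spans AB and BC.
Rotations at B on the released spans (each span's end-slope, ×1/EI):
  span AB: UDL 8.3: wL³/(24EI) = 526/EI
  span AB: point load 79.5 at a = 2.88: Pab(L + a)/(6LEI) = 411.3/EI
  span BC: triangular load, peak 24.4: 7w₀L³/(360EI) = 549.2/EI
  span BC: point load 136 at a = 5.25: Pab(L + b)/(6LEI) = 937.1/EI
  relative rotation θ_0 = (937.3 + 1486)/EI = 2424/EI
A unit hogging moment at B produces rotation L₁/(3EI) + L₂/(3EI) = 7.333/EI.
Slope continuity at B: θ_0 = M_B·7.333/EI, so M_B = 2424/7.333 = 330.5 kN·m (hogging).

M_B = 330.5 kN·m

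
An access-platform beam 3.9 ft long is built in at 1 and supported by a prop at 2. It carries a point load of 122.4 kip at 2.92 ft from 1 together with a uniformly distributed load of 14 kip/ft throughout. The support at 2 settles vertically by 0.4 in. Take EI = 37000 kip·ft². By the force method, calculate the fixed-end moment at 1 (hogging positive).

M_1 = 326.1 kip·ft

Release the roller at 2. Primary structure: cantilever fixed at 1.
Free-end deflection of the primary structure under the applied loading (downward +):
  point load 122.4 at a = 2.92: Pa²(3L − a)/(6EI) = 1527/EI
  UDL 14: wL⁴/(8EI) = 404.9/EI
  δ_0 = 1932/EI
Flexibility coefficient — unit upward force at 2: δ_{22} = L³/(3EI) = 19.77/EI.
With EI = 37000 kip·ft²: δ_0 = 0.052217 ft and δ_{22} = 0.000534 ft/kip.
Compatibility — the beam at 2 must follow the support down by 0.03333 ft: δ_0 − R_2·δ_{22} = 0.03333, so R_2 = (0.052217 − 0.03333)/0.000534 = 35.34 kip.
Moment equilibrium about 1: M_1 = Σ(load moments about 1) − R_2·L = 463.9 − 35.34×3.9 = 326.1 kip·ft.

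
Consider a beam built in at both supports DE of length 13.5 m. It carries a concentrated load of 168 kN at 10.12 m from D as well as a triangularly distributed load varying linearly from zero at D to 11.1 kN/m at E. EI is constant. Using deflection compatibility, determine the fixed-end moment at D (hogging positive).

Take the two fixed-end moments M_D, M_E as redundants; the released structure is the simple span DE.
Simple-span end rotations at D and E under the given loads:
  at D: point load 168 at a = 10.12: Pab(L + b)/(6LEI) = 1198/EI
  at E: point load 168 at a = 10.12: Pab(L + a)/(6LEI) = 1676/EI
  at D: triangular load, peak 11.1: 7w₀L³/(360EI) = 531/EI
  at E: triangular load, peak 11.1: w₀L³/(45EI) = 606.9/EI
  θ_D0 = 1729/EI,  θ_E0 = 2283/EI
Flexibility coefficients: a unit moment at one end gives L/(3EI) there and L/(6EI) at the far end, so f₁₁ = f₂₂ = 4.5/EI and f₁₂ = f₂₁ = 2.25/EI.
Compatibility — zero rotation at each built-in end:
  4.5 M_D + 2.25 M_E = 1729
  2.25 M_D + 4.5 M_E = 2283
Solving the pair gives M_D = 174 kN·m and M_E = 420.2 kN·m (hogging).

M_D = 174 kN·m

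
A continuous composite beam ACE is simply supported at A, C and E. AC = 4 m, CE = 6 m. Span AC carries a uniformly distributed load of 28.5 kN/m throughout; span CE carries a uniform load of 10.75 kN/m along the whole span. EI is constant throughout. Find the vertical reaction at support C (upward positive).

Release continuity at C by inserting a hinge; the redundant is the internal moment M_C. The primary structure is two simply-supported spans AC and CE.
Discontinuity in slope at C on the released structure — sum the simple-span end rotations:
  span AC: UDL 28.5: wL³/(24EI) = 76/EI
  span CE: UDL 10.75: wL³/(24EI) = 96.75/EI
  relative rotation θ_0 = (76 + 96.75)/EI = 172.8/EI
A unit hogging moment at C produces rotation L₁/(3EI) + L₂/(3EI) = 3.333/EI.
Compatibility: M_C·(L₁+L₂)/(3EI) = θ_0, giving M_C = 51.83 kN·m (hogging).
Span AC, ΣM about A with M_C applied at C: R_C^{AC}·4 = 228 + 51.83, so R_C^{AC} = 69.96 kN and R_A = 114 − 69.96 = 44.04 kN.
Span CE, ΣM about E: R_C^{CE}·6 = 193.5 + 51.83, so R_C^{CE} = 40.89 kN and R_E = 64.5 − 40.89 = 23.61 kN.
R_C = 69.96 + 40.89 = 110.8 kN.

R_C = 110.8 kN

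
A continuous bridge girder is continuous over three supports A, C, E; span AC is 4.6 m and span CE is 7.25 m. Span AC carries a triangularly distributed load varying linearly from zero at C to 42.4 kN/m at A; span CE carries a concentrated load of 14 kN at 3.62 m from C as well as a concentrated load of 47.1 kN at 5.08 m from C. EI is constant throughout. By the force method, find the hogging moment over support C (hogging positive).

Release continuity at C by inserting a hinge; the redundant is the internal moment M_C. The primary structure is two simply-supported spans AC and CE.
Discontinuity in slope at C on the released structure — sum the simple-span end rotations:
  span AC: triangular load, peak 42.4: 7w₀L³/(360EI) = 80.25/EI
  span CE: point load 14 at a = 3.62: Pab(L + b)/(6LEI) = 46.01/EI
  span CE: point load 47.1 at a = 5.08: Pab(L + b)/(6LEI) = 112.4/EI
  relative rotation θ_0 = (80.25 + 158.4)/EI = 238.7/EI
A unit hogging moment at C produces rotation L₁/(3EI) + L₂/(3EI) = 3.95/EI.
Slope continuity at C: θ_0 = M_C·3.95/EI, so M_C = 238.7/3.95 = 60.43 kN·m (hogging).

M_C = 60.43 kN·m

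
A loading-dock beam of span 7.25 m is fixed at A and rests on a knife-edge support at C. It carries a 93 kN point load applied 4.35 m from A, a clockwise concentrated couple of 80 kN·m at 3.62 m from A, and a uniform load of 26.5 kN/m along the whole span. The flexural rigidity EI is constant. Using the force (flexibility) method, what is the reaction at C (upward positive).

R_C = 124.6 kN

Remove the prop at C; the released (primary) structure is a cantilever built in at A.
Downward deflection at the released point C due to the loads:
  point load 93 at a = 4.35: Pa²(3L − a)/(6EI) = 5103/EI
  clockwise couple 80 at a = 3.62: M₀a(2L − a)/(2EI) = 1575/EI
  UDL 26.5: wL⁴/(8EI) = 9152/EI
  δ_0 = 15831/EI
Flexibility coefficient — unit upward force at C: δ_{CC} = L³/(3EI) = 127/EI.
Compatibility at C: δ_0 − R_C·δ_{CC} = 0, so R_C = 15831/127 = 124.6 kN.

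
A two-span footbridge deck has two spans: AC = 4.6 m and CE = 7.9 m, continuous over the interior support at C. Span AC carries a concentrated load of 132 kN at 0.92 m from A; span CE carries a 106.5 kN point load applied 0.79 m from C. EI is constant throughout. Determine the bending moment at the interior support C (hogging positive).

Take M_C as the redundant. Released structure: two simple spans AC and CE with a hinge at C.
Discontinuity in slope at C on the released structure — sum the simple-span end rotations:
  span AC: point load 132 at a = 0.92: Pab(L + a)/(6LEI) = 89.38/EI
  span CE: point load 106.5 at a = 0.79: Pab(L + b)/(6LEI) = 189.4/EI
  relative rotation θ_0 = (89.38 + 189.4)/EI = 278.8/EI
A unit hogging moment at C produces rotation L₁/(3EI) + L₂/(3EI) = 4.167/EI.
Slope continuity at C: θ_0 = M_C·4.167/EI, so M_C = 278.8/4.167 = 66.91 kN·m (hogging).

M_C = 66.91 kN·m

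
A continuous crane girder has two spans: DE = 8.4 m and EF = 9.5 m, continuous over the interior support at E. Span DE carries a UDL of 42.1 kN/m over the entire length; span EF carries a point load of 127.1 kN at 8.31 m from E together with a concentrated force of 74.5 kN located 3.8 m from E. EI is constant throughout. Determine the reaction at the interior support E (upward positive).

R_E = 301.6 kN

Insert a hinge at E; M_E is the redundant, and each span becomes simply supported.
Rotations at E on the released spans (each span's end-slope, ×1/EI):
  span DE: UDL 42.1: wL³/(24EI) = 1040/EI
  span EF: point load 127.1 at a = 8.31: Pab(L + b)/(6LEI) = 235.7/EI
  span EF: point load 74.5 at a = 3.8: Pab(L + b)/(6LEI) = 430.3/EI
  relative rotation θ_0 = (1040 + 666)/EI = 1706/EI
A unit hogging moment at E produces rotation L₁/(3EI) + L₂/(3EI) = 5.967/EI.
Slope continuity at E: θ_0 = M_E·5.967/EI, so M_E = 1706/5.967 = 285.9 kN·m (hogging).
Span DE, ΣM about D with M_E applied at E: R_E^{DE}·8.4 = 1485 + 285.9, so R_E^{DE} = 210.9 kN and R_D = 353.6 − 210.9 = 142.8 kN.
Span EF, ΣM about F: R_E^{EF}·9.5 = 575.9 + 285.9, so R_E^{EF} = 90.71 kN and R_F = 201.6 − 90.71 = 110.9 kN.
R_E = 210.9 + 90.71 = 301.6 kN.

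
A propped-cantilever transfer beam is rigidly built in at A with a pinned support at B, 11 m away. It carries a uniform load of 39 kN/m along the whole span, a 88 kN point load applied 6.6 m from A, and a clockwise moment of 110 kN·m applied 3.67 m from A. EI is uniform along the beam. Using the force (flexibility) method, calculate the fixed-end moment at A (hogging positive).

Choose R_B as the redundant. The primary structure is the cantilever fixed at A.
Downward deflection at the released point B due to the loads:
  UDL 39: wL⁴/(8EI) = 71375/EI
  point load 88 at a = 6.6: Pa²(3L − a)/(6EI) = 16866/EI
  clockwise couple 110 at a = 3.67: M₀a(2L − a)/(2EI) = 3700/EI
  δ_0 = 91941/EI
Tip deflection under a unit load at B: L³/(3EI) = 443.7/EI.
The prop prevents deflection at B: R_B = δ_0/δ_{BB} = 91941/443.7 = 207.2 kN.
Moment equilibrium about A: M_A = Σ(load moments about A) − R_B·L = 3050 − 207.2×11 = 770.8 kN·m.

M_A = 770.8 kN·m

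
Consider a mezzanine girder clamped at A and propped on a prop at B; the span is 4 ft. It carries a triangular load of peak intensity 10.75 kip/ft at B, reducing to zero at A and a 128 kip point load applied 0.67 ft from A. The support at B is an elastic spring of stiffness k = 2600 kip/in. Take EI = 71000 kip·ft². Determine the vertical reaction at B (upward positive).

Take the reaction at B as the redundant and release it; the primary structure is a cantilever fixed at A.
Deflection at B on the released cantilever, summing each load's contribution:
  triangular load, peak 10.75 at the free end: 11w₀L⁴/(120EI) = 252.3/EI
  point load 128 at a = 0.67: Pa²(3L − a)/(6EI) = 108.5/EI
  δ_0 = 360.8/EI
Flexibility coefficient — unit upward force at B: δ_{BB} = L³/(3EI) = 21.33/EI.
With EI = 71000 kip·ft²: δ_0 = 0.005081 ft and δ_{BB} = 0.0003 ft/kip.
Compatibility — the spring shortens by R_B/k under the reaction it provides: δ_0 − R_B·δ_{BB} = R_B/k. With 1/k = 1/(2600×12) ft/kip = 0.000032 ft/kip, R_B = δ_0 / (δ_{BB} + 1/k) = 0.005081 / (0.0003 + 0.000032) = 15.28 kip.

R_B = 15.28 kip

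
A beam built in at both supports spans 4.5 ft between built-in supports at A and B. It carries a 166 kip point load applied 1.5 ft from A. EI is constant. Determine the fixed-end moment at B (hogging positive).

Take the two fixed-end moments M_A, M_B as redundants; the released structure is the simple span AB.
Simple-span end rotations at A and B under the given loads:
  at A: point load 166 at a = 1.5: Pab(L + b)/(6LEI) = 207.5/EI
  at B: point load 166 at a = 1.5: Pab(L + a)/(6LEI) = 166/EI
  θ_A0 = 207.5/EI,  θ_B0 = 166/EI
Flexibility coefficients: a unit moment at one end gives L/(3EI) there and L/(6EI) at the far end, so f₁₁ = f₂₂ = 1.5/EI and f₁₂ = f₂₁ = 0.75/EI.
Compatibility — zero rotation at each built-in end:
  1.5 M_A + 0.75 M_B = 207.5
  0.75 M_A + 1.5 M_B = 166
Solving the pair gives M_A = 110.7 kip·ft and M_B = 55.33 kip·ft (hogging).

M_B = 55.33 kip·ft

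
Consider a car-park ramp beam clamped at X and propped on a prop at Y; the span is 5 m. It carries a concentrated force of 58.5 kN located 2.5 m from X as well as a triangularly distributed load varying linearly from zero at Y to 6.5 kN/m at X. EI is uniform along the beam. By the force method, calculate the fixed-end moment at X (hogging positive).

M_X = 65.68 kN·m

Remove the prop at Y; the released (primary) structure is a cantilever built in at X.
Free-end deflection of the primary structure under the applied loading (downward +):
  point load 58.5 at a = 2.5: Pa²(3L − a)/(6EI) = 761.7/EI
  triangular load, peak 6.5 at the fixed end: w₀L⁴/(30EI) = 135.4/EI
  δ_0 = 897.1/EI
Flexibility coefficient — unit upward force at Y: δ_{YY} = L³/(3EI) = 41.67/EI.
The prop prevents deflection at Y: R_Y = δ_0/δ_{YY} = 897.1/41.67 = 21.53 kN.
Moment equilibrium about X: M_X = Σ(load moments about X) − R_Y·L = 173.3 − 21.53×5 = 65.68 kN·m.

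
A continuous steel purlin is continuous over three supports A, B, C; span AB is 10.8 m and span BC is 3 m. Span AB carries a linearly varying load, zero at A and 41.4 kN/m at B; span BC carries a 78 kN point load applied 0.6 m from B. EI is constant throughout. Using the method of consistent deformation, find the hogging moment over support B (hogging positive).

Release continuity at B by inserting a hinge; the redundant is the internal moment M_B. The primary structure is two simply-supported spans AB and BC.
Discontinuity in slope at B on the released structure — sum the simple-span end rotations:
  span AB: triangular load, peak 41.4: w₀L³/(45EI) = 1159/EI
  span BC: point load 78 at a = 0.6: Pab(L + b)/(6LEI) = 33.7/EI
  relative rotation θ_0 = (1159 + 33.7)/EI = 1193/EI
A unit hogging moment at B produces rotation L₁/(3EI) + L₂/(3EI) = 4.6/EI.
Compatibility: M_B·(L₁+L₂)/(3EI) = θ_0, giving M_B = 259.3 kN·m (hogging).

M_B = 259.3 kN·m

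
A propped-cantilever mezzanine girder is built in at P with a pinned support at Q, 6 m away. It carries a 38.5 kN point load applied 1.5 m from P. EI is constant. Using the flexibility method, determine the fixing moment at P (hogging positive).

M_P = 37.9 kN·m

Release the roller at Q. Primary structure: cantilever fixed at P.
Primary-structure tip deflection at Q by superposition:
  point load 38.5 at a = 1.5: Pa²(3L − a)/(6EI) = 238.2/EI
Tip deflection under a unit load at Q: L³/(3EI) = 72/EI.
Compatibility at Q: δ_0 − R_Q·δ_{QQ} = 0, so R_Q = 238.2/72 = 3.309 kN.
Moment equilibrium about P: M_P = Σ(load moments about P) − R_Q·L = 57.75 − 3.309×6 = 37.9 kN·m.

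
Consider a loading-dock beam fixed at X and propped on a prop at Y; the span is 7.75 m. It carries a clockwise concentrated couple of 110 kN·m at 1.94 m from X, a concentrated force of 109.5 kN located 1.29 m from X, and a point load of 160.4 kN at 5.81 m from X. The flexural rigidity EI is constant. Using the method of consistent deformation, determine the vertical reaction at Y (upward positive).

R_Y = 115.1 kN

Choose R_Y as the redundant. The primary structure is the cantilever fixed at X.
Downward deflection at the released point Y due to the loads:
  clockwise couple 110 at a = 1.94: M₀a(2L − a)/(2EI) = 1447/EI
  point load 109.5 at a = 1.29: Pa²(3L − a)/(6EI) = 666.9/EI
  point load 160.4 at a = 5.81: Pa²(3L − a)/(6EI) = 15738/EI
  δ_0 = 17852/EI
Tip deflection under a unit load at Y: L³/(3EI) = 155.2/EI.
The prop prevents deflection at Y: R_Y = δ_0/δ_{YY} = 17852/155.2 = 115.1 kN.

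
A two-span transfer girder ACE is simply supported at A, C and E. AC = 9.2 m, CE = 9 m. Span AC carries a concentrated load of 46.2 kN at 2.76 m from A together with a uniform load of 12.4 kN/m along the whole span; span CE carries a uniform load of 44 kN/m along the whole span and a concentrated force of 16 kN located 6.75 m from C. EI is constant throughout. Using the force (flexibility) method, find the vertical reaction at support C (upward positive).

R_C = 344.2 kN

Insert a hinge at C; M_C is the redundant, and each span becomes simply supported.
End slopes at the hinge C, treating each span as simply supported:
  span AC: point load 46.2 at a = 2.76: Pab(L + a)/(6LEI) = 177.9/EI
  span AC: UDL 12.4: wL³/(24EI) = 402.3/EI
  span CE: UDL 44: wL³/(24EI) = 1336/EI
  span CE: point load 16 at a = 6.75: Pab(L + b)/(6LEI) = 50.62/EI
  relative rotation θ_0 = (580.2 + 1387)/EI = 1967/EI
A unit hogging moment at C produces rotation L₁/(3EI) + L₂/(3EI) = 6.067/EI.
Compatibility: M_C·(L₁+L₂)/(3EI) = θ_0, giving M_C = 324.3 kN·m (hogging).
Span AC, ΣM about A with M_C applied at C: R_C^{AC}·9.2 = 652.3 + 324.3, so R_C^{AC} = 106.1 kN and R_A = 160.3 − 106.1 = 54.13 kN.
Span CE, ΣM about E: R_C^{CE}·9 = 1818 + 324.3, so R_C^{CE} = 238 kN and R_E = 412 − 238 = 174 kN.
R_C = 106.1 + 238 = 344.2 kN.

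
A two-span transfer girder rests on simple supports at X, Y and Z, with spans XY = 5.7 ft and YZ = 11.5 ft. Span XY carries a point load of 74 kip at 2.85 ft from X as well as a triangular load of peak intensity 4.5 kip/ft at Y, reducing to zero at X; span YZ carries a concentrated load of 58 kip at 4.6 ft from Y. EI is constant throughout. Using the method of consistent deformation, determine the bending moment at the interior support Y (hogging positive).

Take M_Y as the redundant. Released structure: two simple spans XY and YZ with a hinge at Y.
End slopes at the hinge Y, treating each span as simply supported:
  span XY: point load 74 at a = 2.85: Pab(L + a)/(6LEI) = 150.3/EI
  span XY: triangular load, peak 4.5: w₀L³/(45EI) = 18.52/EI
  span YZ: point load 58 at a = 4.6: Pab(L + b)/(6LEI) = 490.9/EI
  relative rotation θ_0 = (168.8 + 490.9)/EI = 659.7/EI
A unit hogging moment at Y produces rotation L₁/(3EI) + L₂/(3EI) = 5.733/EI.
Compatibility: M_Y·(L₁+L₂)/(3EI) = θ_0, giving M_Y = 115.1 kip·ft (hogging).

M_Y = 115.1 kip·ft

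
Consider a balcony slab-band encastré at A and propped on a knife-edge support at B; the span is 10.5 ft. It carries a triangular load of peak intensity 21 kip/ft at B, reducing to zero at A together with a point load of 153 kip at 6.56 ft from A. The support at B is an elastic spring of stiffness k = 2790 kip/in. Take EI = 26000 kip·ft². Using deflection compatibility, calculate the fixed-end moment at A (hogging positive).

Take the reaction at B as the redundant and release it; the primary structure is a cantilever fixed at A.
Free-end deflection of the primary structure under the applied loading (downward +):
  triangular load, peak 21 at the free end: 11w₀L⁴/(120EI) = 23398/EI
  point load 153 at a = 6.56: Pa²(3L − a)/(6EI) = 27368/EI
  δ_0 = 50767/EI
Flexibility coefficient — unit upward force at B: δ_{BB} = L³/(3EI) = 385.9/EI.
With EI = 26000 kip·ft²: δ_0 = 1.9526 ft and δ_{BB} = 0.014841 ft/kip.
Compatibility — the spring shortens by R_B/k under the reaction it provides: δ_0 − R_B·δ_{BB} = R_B/k. With 1/k = 1/(2790×12) ft/kip = 0.00003 ft/kip, R_B = δ_0 / (δ_{BB} + 1/k) = 1.9526 / (0.014841 + 0.00003) = 131.3 kip.
Moment equilibrium about A: M_A = Σ(load moments about A) − R_B·L = 1775 − 131.3×10.5 = 396.8 kip·ft.

M_A = 396.8 kip·ft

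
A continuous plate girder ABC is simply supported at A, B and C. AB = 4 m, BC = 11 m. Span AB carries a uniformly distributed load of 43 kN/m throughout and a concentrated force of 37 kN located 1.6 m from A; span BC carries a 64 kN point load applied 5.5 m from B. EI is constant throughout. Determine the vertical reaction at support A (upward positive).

Insert a hinge at B; M_B is the redundant, and each span becomes simply supported.
End slopes at the hinge B, treating each span as simply supported:
  span AB: UDL 43: wL³/(24EI) = 114.7/EI
  span AB: point load 37 at a = 1.6: Pab(L + a)/(6LEI) = 33.15/EI
  span BC: point load 64 at a = 5.5: Pab(L + b)/(6LEI) = 484/EI
  relative rotation θ_0 = (147.8 + 484)/EI = 631.8/EI
A unit hogging moment at B produces rotation L₁/(3EI) + L₂/(3EI) = 5/EI.
Slope continuity at B: θ_0 = M_B·5/EI, so M_B = 631.8/5 = 126.4 kN·m (hogging).
Span AB, ΣM about A with M_B applied at B: R_B^{AB}·4 = 403.2 + 126.4, so R_B^{AB} = 132.4 kN and R_A = 209 − 132.4 = 76.61 kN.

R_A = 76.61 kN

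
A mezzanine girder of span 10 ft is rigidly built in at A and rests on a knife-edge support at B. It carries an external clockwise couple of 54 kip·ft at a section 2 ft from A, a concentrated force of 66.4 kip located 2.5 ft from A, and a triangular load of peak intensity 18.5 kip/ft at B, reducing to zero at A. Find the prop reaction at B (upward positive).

Take the reaction at B as the redundant and release it; the primary structure is a cantilever fixed at A.
Deflection at B on the released cantilever, summing each load's contribution:
  clockwise couple 54 at a = 2: M₀a(2L − a)/(2EI) = 972/EI
  point load 66.4 at a = 2.5: Pa²(3L − a)/(6EI) = 1902/EI
  triangular load, peak 18.5 at the free end: 11w₀L⁴/(120EI) = 16958/EI
  δ_0 = 19832/EI
Tip deflection under a unit load at B: L³/(3EI) = 333.3/EI.
Compatibility at B: δ_0 − R_B·δ_{BB} = 0, so R_B = 19832/333.3 = 59.5 kip.

R_B = 59.5 kip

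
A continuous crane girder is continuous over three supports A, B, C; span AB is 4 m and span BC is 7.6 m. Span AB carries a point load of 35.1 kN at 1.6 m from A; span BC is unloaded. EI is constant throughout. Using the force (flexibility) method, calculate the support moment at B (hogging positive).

Insert a hinge at B; M_B is the redundant, and each span becomes simply supported.
Rotations at B on the released spans (each span's end-slope, ×1/EI):
  span AB: point load 35.1 at a = 1.6: Pab(L + a)/(6LEI) = 31.45/EI
  relative rotation θ_0 = (31.45 + 0)/EI = 31.45/EI
A unit hogging moment at B produces rotation L₁/(3EI) + L₂/(3EI) = 3.867/EI.
Compatibility: M_B·(L₁+L₂)/(3EI) = θ_0, giving M_B = 8.134 kN·m (hogging).

M_B = 8.134 kN·m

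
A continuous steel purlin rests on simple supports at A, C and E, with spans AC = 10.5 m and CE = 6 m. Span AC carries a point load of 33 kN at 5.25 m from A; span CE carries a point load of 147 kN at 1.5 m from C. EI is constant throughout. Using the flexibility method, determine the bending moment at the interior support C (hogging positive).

M_C = 93.96 kN·m

Release continuity at C by inserting a hinge; the redundant is the internal moment M_C. The primary structure is two simply-supported spans AC and CE.
Rotations at C on the released spans (each span's end-slope, ×1/EI):
  span AC: point load 33 at a = 5.25: Pab(L + a)/(6LEI) = 227.4/EI
  span CE: point load 147 at a = 1.5: Pab(L + b)/(6LEI) = 289.4/EI
  relative rotation θ_0 = (227.4 + 289.4)/EI = 516.8/EI
A unit hogging moment at C produces rotation L₁/(3EI) + L₂/(3EI) = 5.5/EI.
Slope continuity at C: θ_0 = M_C·5.5/EI, so M_C = 516.8/5.5 = 93.96 kN·m (hogging).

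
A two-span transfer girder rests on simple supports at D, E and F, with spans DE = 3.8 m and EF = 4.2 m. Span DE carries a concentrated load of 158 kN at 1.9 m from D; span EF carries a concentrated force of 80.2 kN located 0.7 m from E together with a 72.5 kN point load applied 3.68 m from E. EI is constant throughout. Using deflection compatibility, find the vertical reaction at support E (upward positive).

R_E = 197.8 kN

Insert a hinge at E; M_E is the redundant, and each span becomes simply supported.
End slopes at the hinge E, treating each span as simply supported:
  span DE: point load 158 at a = 1.9: Pab(L + a)/(6LEI) = 142.6/EI
  span EF: point load 80.2 at a = 0.7: Pab(L + b)/(6LEI) = 60.04/EI
  span EF: point load 72.5 at a = 3.68: Pab(L + b)/(6LEI) = 25.99/EI
  relative rotation θ_0 = (142.6 + 86.02)/EI = 228.6/EI
A unit hogging moment at E produces rotation L₁/(3EI) + L₂/(3EI) = 2.667/EI.
Compatibility: M_E·(L₁+L₂)/(3EI) = θ_0, giving M_E = 85.73 kN·m (hogging).
Span DE, ΣM about D with M_E applied at E: R_E^{DE}·3.8 = 300.2 + 85.73, so R_E^{DE} = 101.6 kN and R_D = 158 − 101.6 = 56.44 kN.
Span EF, ΣM about F: R_E^{EF}·4.2 = 318.4 + 85.73, so R_E^{EF} = 96.22 kN and R_F = 152.7 − 96.22 = 56.48 kN.
R_E = 101.6 + 96.22 = 197.8 kN.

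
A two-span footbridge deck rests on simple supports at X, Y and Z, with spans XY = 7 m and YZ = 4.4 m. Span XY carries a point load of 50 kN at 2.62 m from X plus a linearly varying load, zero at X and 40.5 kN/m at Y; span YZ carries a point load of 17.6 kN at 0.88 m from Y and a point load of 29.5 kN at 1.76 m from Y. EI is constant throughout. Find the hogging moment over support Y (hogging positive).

M_Y = 129.7 kN·m

Release continuity at Y by inserting a hinge; the redundant is the internal moment M_Y. The primary structure is two simply-supported spans XY and YZ.
Rotations at Y on the released spans (each span's end-slope, ×1/EI):
  span XY: point load 50 at a = 2.62: Pab(L + a)/(6LEI) = 131.4/EI
  span XY: triangular load, peak 40.5: w₀L³/(45EI) = 308.7/EI
  span YZ: point load 17.6 at a = 0.88: Pab(L + b)/(6LEI) = 16.36/EI
  span YZ: point load 29.5 at a = 1.76: Pab(L + b)/(6LEI) = 36.55/EI
  relative rotation θ_0 = (440.1 + 52.91)/EI = 493/EI
A unit hogging moment at Y produces rotation L₁/(3EI) + L₂/(3EI) = 3.8/EI.
Slope continuity at Y: θ_0 = M_Y·3.8/EI, so M_Y = 493/3.8 = 129.7 kN·m (hogging).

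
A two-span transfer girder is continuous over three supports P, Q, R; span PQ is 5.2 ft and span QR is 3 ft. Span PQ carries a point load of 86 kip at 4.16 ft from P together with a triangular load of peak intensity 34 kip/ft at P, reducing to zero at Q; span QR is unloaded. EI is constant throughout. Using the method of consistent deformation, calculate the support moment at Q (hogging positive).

M_Q = 74.85 kip·ft

Take M_Q as the redundant. Released structure: two simple spans PQ and QR with a hinge at Q.
Discontinuity in slope at Q on the released structure — sum the simple-span end rotations:
  span PQ: point load 86 at a = 4.16: Pab(L + a)/(6LEI) = 111.6/EI
  span PQ: triangular load, peak 34: 7w₀L³/(360EI) = 92.96/EI
  relative rotation θ_0 = (204.6 + 0)/EI = 204.6/EI
A unit hogging moment at Q produces rotation L₁/(3EI) + L₂/(3EI) = 2.733/EI.
Slope continuity at Q: θ_0 = M_Q·2.733/EI, so M_Q = 204.6/2.733 = 74.85 kip·ft (hogging).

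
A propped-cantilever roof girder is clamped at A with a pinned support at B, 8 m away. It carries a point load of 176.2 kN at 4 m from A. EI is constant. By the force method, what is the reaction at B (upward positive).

Release the roller at B. Primary structure: cantilever fixed at A.
Deflection at B on the released cantilever, summing each load's contribution:
  point load 176.2 at a = 4: Pa²(3L − a)/(6EI) = 9397/EI
Tip deflection under a unit load at B: L³/(3EI) = 170.7/EI.
Compatibility at B: δ_0 − R_B·δ_{BB} = 0, so R_B = 9397/170.7 = 55.06 kN.

R_B = 55.06 kN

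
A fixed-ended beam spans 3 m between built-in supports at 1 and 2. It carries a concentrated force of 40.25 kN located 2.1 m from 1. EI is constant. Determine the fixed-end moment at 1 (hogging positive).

M_1 = 7.607 kN·m

Release both end moments; the primary structure is a simply-supported span 12 with redundants M_1 and M_2.
End rotations of the released simple span under the applied load (×1/EI):
  at 1: point load 40.25 at a = 2.1: Pab(L + b)/(6LEI) = 16.48/EI
  at 2: point load 40.25 at a = 2.1: Pab(L + a)/(6LEI) = 21.55/EI
  θ_10 = 16.48/EI,  θ_20 = 21.55/EI
Flexibility coefficients: a unit moment at one end gives L/(3EI) there and L/(6EI) at the far end, so f₁₁ = f₂₂ = 1/EI and f₁₂ = f₂₁ = 0.5/EI.
Compatibility — zero rotation at each built-in end:
  1 M_1 + 0.5 M_2 = 16.48
  0.5 M_1 + 1 M_2 = 21.55
Solving the pair gives M_1 = 7.607 kN·m and M_2 = 17.75 kN·m (hogging).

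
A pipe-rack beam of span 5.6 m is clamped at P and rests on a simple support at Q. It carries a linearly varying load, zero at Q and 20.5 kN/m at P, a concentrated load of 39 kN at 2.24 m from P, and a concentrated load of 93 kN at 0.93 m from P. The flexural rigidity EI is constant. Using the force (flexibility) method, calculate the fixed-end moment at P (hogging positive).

Take the reaction at Q as the redundant and release it; the primary structure is a cantilever fixed at P.
Free-end deflection of the primary structure under the applied loading (downward +):
  triangular load, peak 20.5 at the fixed end: w₀L⁴/(30EI) = 672/EI
  point load 39 at a = 2.24: Pa²(3L − a)/(6EI) = 474.9/EI
  point load 93 at a = 0.93: Pa²(3L − a)/(6EI) = 212.8/EI
  δ_0 = 1360/EI
Tip deflection under a unit load at Q: L³/(3EI) = 58.54/EI.
Compatibility at Q: δ_0 − R_Q·δ_{QQ} = 0, so R_Q = 1360/58.54 = 23.23 kN.
Moment equilibrium about P: M_P = Σ(load moments about P) − R_Q·L = 281 − 23.23×5.6 = 150.9 kN·m.

M_P = 150.9 kN·m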